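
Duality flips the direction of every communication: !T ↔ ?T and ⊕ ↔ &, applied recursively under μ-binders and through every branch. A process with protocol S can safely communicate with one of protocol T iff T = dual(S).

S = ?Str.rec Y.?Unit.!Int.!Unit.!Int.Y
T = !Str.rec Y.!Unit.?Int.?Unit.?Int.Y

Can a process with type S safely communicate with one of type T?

?Str ‖ !Str  match
  rec Y ‖ rec Y  match (μ self-dual)
    ?Unit ‖ !Unit  match
      !Int ‖ ?Int  match
        !Unit ‖ ?Unit  match
          !Int ‖ ?Int  match
            Y ‖ Y  match

YES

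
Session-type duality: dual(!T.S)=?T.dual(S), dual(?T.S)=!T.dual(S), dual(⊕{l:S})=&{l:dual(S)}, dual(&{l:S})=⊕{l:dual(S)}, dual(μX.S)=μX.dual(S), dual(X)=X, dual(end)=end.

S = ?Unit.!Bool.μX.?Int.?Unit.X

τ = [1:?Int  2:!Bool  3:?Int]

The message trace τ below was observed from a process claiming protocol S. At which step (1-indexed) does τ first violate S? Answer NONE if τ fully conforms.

@1 got ?Int, protocol expects ?Unit  ✗

1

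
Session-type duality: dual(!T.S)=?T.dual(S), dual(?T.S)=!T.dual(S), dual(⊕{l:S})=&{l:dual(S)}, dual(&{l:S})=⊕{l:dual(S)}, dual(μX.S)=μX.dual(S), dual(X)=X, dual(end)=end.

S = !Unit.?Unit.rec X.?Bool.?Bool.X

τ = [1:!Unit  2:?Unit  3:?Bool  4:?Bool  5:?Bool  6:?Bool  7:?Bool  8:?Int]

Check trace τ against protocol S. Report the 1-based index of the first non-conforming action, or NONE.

8

step 1: !Unit  ✓  cont: ?Unit.rec X.…
step 2: ?Unit  ✓  cont: rec X.…
step 3: ?Bool  ✓  cont: ?Bool.rec X.…
step 4: ?Bool  ✓  cont: rec X.…
step 5: ?Bool  ✓  cont: ?Bool.rec X.…
step 6: ?Bool  ✓  cont: rec X.…
step 7: ?Bool  ✓  cont: ?Bool.rec X.…
step 8: got ?Int, protocol expects ?Bool  ✗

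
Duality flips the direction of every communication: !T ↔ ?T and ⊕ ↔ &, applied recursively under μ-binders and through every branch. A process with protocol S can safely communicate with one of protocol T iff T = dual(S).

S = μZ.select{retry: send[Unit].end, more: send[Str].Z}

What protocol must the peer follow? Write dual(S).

μZ → μZ  (μ self-dual)
  select{retry,more} → offer{retry,more}  (internal→external)
    [retry]
      send[Unit] → recv[Unit]
        end ↦ end
    [more]
      send[Str] → recv[Str]
        Z ↦ Z

μZ.offer{retry: recv[Unit].end, more: recv[Str].Z}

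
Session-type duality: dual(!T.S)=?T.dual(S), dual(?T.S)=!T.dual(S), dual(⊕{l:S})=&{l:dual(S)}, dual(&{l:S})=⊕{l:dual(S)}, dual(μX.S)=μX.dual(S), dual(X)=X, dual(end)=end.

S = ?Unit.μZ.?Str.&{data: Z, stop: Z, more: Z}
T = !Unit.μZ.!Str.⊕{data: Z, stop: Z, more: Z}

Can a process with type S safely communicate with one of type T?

?Unit ‖ !Unit  ok
  μZ ‖ μZ  ok (rec unchanged)
    ?Str ‖ !Str  ok
      &{data,stop,more} ‖ ⊕{data,stop,more}  ok label sets agree
        [data]
          Z ‖ Z  ok
        [stop]
          Z ‖ Z  ok
        [more]
          Z ‖ Z  ok

YES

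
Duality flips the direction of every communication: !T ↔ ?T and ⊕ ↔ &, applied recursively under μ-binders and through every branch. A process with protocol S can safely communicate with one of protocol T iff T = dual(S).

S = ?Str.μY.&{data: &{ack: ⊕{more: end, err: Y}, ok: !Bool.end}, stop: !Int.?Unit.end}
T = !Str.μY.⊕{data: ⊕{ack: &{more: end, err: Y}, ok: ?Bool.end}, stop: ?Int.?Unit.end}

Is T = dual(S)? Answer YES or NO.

NO

?Str | !Str  ✓
  μY | μY  ✓ (binder kept)
    &{data,stop} | ⊕{data,stop}  ✓ same labels
      [data]
        &{ack,ok} | ⊕{ack,ok}  ✓ same labels
          [ack]
            ⊕{more,err} | &{more,err}  ✓ same labels
              [more]
                end | end  ✓
              [err]
                Y | Y  ✓
          [ok]
            !Bool | ?Bool  ✓
              end | end  ✓
      [stop]
        !Int | ?Int  ✓
          ?Unit | ?Unit  ✗ same direction on both sides — not dual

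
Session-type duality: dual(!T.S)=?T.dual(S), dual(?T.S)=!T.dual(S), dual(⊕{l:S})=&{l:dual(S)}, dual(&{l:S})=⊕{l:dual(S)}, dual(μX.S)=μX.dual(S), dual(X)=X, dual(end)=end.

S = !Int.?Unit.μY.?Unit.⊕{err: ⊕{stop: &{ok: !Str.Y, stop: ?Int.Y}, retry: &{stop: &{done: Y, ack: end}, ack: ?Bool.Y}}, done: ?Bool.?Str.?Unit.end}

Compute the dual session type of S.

?Int.!Unit.μY.!Unit.&{err: &{stop: ⊕{ok: ?Str.Y, stop: !Int.Y}, retry: ⊕{stop: ⊕{done: Y, ack: end}, ack: !Bool.Y}}, done: !Bool.!Str.!Unit.end}

!Int = ?Int
  ?Unit = !Unit
    μY = μY  (rec unchanged)
      ?Unit = !Unit
        ⊕{err,done} = &{err,done}  (select→offer)
          • err:
            ⊕{stop,retry} = &{stop,retry}  (select→offer)
              • stop:
                &{ok,stop} = ⊕{ok,stop}  (offer→select)
                  • ok:
                    !Str = ?Str
                      Y ↦ Y
                  • stop:
                    ?Int = !Int
                      Y ↦ Y
              • retry:
                &{stop,ack} = ⊕{stop,ack}  (offer→select)
                  • stop:
                    &{done,ack} = ⊕{done,ack}  (offer→select)
                      • done:
                        Y ↦ Y
                      • ack:
                        end ↦ end
                  • ack:
                    ?Bool = !Bool
                      Y ↦ Y
          • done:
            ?Bool = !Bool
              ?Str = !Str
                ?Unit = !Unit
                  end ↦ end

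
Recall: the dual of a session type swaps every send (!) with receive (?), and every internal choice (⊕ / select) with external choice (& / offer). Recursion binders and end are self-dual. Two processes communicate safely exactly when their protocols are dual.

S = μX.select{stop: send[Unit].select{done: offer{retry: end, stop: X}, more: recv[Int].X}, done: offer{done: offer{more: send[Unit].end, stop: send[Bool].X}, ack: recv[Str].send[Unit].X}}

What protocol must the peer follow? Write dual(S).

μX → μX  (binder kept)
  select{stop,done} → offer{stop,done}  (internal→external)
    [stop]
      send[Unit] → recv[Unit]
        select{done,more} → offer{done,more}  (internal→external)
          [done]
            offer{retry,stop} → select{retry,stop}  (&→⊕)
              [retry]
                end ↦ end
              [stop]
                X ↦ X
          [more]
            recv[Int] → send[Int]
              X ↦ X
    [done]
      offer{done,ack} → select{done,ack}  (&→⊕)
        [done]
          offer{more,stop} → select{more,stop}  (&→⊕)
            [more]
              send[Unit] → recv[Unit]
                end ↦ end
            [stop]
              send[Bool] → recv[Bool]
                X ↦ X
        [ack]
          recv[Str] → send[Str]
            send[Unit] → recv[Unit]
              X ↦ X

μX.offer{stop: recv[Unit].offer{done: select{retry: end, stop: X}, more: send[Int].X}, done: select{done: select{more: recv[Unit].end, stop: recv[Bool].X}, ack: send[Str].recv[Unit].X}}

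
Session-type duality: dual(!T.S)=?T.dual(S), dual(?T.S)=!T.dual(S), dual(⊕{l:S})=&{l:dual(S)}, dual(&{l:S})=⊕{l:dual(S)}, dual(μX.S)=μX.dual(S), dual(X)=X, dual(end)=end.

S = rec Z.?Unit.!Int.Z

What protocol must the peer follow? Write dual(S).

rec Z.!Unit.?Int.Z

rec Z → rec Z  (binder kept)
  ?Unit → !Unit
    !Int → ?Int
      Z ↦ Z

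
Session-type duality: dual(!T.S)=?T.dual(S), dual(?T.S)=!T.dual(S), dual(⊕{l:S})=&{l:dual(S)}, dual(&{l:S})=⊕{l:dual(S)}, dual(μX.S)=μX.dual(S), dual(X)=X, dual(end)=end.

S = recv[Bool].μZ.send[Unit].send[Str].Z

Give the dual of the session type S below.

recv[Bool] ↦ send[Bool]
  μZ ↦ μZ  (rec unchanged)
    send[Unit] ↦ recv[Unit]
      send[Str] ↦ recv[Str]
        Z ↦ Z

send[Bool].μZ.recv[Unit].recv[Str].Z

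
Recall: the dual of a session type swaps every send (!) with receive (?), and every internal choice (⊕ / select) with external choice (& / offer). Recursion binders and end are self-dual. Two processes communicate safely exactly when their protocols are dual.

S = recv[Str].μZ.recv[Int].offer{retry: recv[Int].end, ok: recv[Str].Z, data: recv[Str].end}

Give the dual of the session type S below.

send[Str].μZ.send[Int].select{retry: send[Int].end, ok: send[Str].Z, data: send[Str].end}

recv[Str] = send[Str]
  μZ = μZ  (μ self-dual)
    recv[Int] = send[Int]
      offer{retry,ok,data} = select{retry,ok,data}  (external→internal)
        • retry:
          recv[Int] = send[Int]
            dual(end) = end
        • ok:
          recv[Str] = send[Str]
            dual(Z) = Z
        • data:
          recv[Str] = send[Str]
            dual(end) = end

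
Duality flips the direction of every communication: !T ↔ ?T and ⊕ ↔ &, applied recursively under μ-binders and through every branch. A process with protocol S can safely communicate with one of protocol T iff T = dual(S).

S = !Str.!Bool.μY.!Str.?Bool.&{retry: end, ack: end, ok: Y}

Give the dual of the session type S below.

?Str.?Bool.μY.?Str.!Bool.⊕{retry: end, ack: end, ok: Y}

!Str ↦ ?Str
  !Bool ↦ ?Bool
    μY ↦ μY  (μ self-dual)
      !Str ↦ ?Str
        ?Bool ↦ !Bool
          &{retry,ack,ok} ↦ ⊕{retry,ack,ok}  (external→internal)
            • retry:
              end ↦ end
            • ack:
              end ↦ end
            • ok:
              Y ↦ Y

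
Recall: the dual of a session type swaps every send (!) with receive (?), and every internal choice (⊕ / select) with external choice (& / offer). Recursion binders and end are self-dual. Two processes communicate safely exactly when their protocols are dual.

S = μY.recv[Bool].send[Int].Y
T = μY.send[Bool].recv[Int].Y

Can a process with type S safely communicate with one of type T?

YES

μY | μY  ok (binder kept)
  recv[Bool] | send[Bool]  ok
    send[Int] | recv[Int]  ok
      Y | Y  ok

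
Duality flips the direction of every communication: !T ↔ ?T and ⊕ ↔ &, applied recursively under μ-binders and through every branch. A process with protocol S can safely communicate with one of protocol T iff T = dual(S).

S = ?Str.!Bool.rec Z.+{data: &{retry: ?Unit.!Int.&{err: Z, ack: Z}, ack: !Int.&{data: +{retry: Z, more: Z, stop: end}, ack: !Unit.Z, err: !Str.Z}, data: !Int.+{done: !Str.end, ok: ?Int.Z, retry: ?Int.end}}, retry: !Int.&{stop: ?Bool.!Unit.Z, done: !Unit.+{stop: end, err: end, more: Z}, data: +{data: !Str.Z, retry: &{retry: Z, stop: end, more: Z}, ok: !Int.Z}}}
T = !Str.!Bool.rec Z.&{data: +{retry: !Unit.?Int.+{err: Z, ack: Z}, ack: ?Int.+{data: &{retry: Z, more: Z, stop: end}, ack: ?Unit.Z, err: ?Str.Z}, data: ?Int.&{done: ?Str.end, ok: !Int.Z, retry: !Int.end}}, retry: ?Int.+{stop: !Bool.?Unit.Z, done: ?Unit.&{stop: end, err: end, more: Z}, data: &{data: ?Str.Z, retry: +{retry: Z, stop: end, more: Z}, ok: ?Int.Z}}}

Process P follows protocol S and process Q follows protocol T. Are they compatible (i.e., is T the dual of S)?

?Str vs !Str  ✓
  !Bool vs !Bool  ✗ same direction on both sides — not dual

NO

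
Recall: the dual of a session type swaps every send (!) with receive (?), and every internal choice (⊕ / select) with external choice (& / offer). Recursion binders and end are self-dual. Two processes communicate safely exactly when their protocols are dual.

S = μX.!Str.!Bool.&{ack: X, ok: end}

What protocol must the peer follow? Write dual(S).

μX = μX  (binder kept)
  !Str = ?Str
    !Bool = ?Bool
      &{ack,ok} = ⊕{ack,ok}  (external→internal)
        • ack:
          X ↦ X
        • ok:
          end ↦ end

μX.?Str.?Bool.⊕{ack: X, ok: end}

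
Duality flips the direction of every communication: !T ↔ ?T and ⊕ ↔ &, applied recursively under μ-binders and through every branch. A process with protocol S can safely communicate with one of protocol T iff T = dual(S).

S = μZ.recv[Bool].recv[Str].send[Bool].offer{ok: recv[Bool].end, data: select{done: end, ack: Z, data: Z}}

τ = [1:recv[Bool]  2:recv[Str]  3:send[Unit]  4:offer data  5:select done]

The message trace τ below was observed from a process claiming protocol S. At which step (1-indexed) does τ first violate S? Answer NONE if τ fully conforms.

3

[1] recv[Bool]  ok  residual = recv[Str].send[Bool].offer{ok: recv[Bool].end, data: select{done: end, ack: μZ.…, data: μZ.…}}
[2] recv[Str]  ok  residual = send[Bool].offer{ok: recv[Bool].end, data: select{done: end, ack: μZ.…, data: μZ.…}}
[3] got send[Unit], protocol expects send[Bool]  ✗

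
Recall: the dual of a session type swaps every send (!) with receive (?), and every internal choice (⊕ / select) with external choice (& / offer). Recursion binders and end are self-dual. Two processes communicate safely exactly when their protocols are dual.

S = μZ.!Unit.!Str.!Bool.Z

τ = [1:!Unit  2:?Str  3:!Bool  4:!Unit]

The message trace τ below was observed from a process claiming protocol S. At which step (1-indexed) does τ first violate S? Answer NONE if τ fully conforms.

2

step 1: !Unit  ok  now at !Str.!Bool.μZ.…
step 2: got ?Str, protocol expects !Str  ✗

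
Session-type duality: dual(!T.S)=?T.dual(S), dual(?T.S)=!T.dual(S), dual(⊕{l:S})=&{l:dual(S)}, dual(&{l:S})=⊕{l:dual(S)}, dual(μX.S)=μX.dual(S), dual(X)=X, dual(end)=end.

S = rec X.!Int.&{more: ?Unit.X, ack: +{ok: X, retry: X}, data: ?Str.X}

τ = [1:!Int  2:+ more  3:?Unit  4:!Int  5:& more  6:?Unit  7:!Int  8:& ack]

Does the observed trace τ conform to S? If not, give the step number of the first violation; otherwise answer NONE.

2

step 1: !Int  ✓  state: &{more: ?Unit.rec X.…, ack: +{ok: rec X.…, retry: rec X.…}, data: ?Str.rec X.…}
step 2: got + more, protocol expects & more or & ack or & data  ✗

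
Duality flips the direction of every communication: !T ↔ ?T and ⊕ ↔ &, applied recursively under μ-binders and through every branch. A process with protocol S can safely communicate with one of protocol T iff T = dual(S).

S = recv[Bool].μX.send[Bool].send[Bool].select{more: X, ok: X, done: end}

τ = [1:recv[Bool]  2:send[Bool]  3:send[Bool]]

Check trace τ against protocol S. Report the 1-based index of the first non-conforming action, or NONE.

NONE

@1 recv[Bool]  ✓  cont: μX.…
@2 send[Bool]  ✓  cont: send[Bool].select{more: μX.…, ok: μX.…, done: end}
@3 send[Bool]  ✓  cont: select{more: μX.…, ok: μX.…, done: end}
all 3 steps conform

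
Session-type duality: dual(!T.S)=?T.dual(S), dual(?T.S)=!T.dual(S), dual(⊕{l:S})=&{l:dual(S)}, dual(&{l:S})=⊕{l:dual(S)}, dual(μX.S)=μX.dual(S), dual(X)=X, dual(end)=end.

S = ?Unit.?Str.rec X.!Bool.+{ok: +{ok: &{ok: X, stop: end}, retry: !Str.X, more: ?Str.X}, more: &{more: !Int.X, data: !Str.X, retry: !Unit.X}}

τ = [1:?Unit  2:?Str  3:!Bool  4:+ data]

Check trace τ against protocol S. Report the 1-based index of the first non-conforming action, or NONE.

4

step 1: ?Unit  ok  cont: ?Str.rec X.…
step 2: ?Str  ok  cont: rec X.…
step 3: !Bool  ok  cont: +{ok: +{ok: &{ok: rec X.…, stop: end}, retry: !Str.rec X.…, more: ?Str.rec X.…}, more: &{more: !Int.rec X.…, data: !Str.rec X.…, retry: !Unit.rec X.…}}
step 4: got + data, protocol expects + ok or + more  ✗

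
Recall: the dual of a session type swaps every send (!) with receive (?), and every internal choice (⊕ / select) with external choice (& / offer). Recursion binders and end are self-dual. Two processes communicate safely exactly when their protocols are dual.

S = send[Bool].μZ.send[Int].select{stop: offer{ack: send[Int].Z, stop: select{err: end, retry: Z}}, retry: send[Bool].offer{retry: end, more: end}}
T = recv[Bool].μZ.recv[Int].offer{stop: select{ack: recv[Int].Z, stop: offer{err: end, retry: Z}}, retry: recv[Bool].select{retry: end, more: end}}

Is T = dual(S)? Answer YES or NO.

YES

send[Bool] vs recv[Bool]  match
  μZ vs μZ  match (rec unchanged)
    send[Int] vs recv[Int]  match
      select{stop,retry} vs offer{stop,retry}  match same labels
        case stop:
          offer{ack,stop} vs select{ack,stop}  match same labels
            case ack:
              send[Int] vs recv[Int]  match
                Z vs Z  match
            case stop:
              select{err,retry} vs offer{err,retry}  match same labels
                case err:
                  end vs end  match
                case retry:
                  Z vs Z  match
        case retry:
          send[Bool] vs recv[Bool]  match
            offer{retry,more} vs select{retry,more}  match same labels
              case retry:
                end vs end  match
              case more:
                end vs end  match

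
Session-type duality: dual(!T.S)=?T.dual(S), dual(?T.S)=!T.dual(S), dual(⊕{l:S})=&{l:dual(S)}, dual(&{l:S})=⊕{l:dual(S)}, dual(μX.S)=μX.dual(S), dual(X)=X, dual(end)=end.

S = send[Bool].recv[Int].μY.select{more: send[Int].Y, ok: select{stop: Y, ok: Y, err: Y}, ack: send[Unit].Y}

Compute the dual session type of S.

send[Bool] ↦ recv[Bool]
  recv[Int] ↦ send[Int]
    μY ↦ μY  (binder kept)
      select{more,ok,ack} ↦ offer{more,ok,ack}  (internal→external)
        • more:
          send[Int] ↦ recv[Int]
            Y self-dual
        • ok:
          select{stop,ok,err} ↦ offer{stop,ok,err}  (internal→external)
            • stop:
              Y self-dual
            • ok:
              Y self-dual
            • err:
              Y self-dual
        • ack:
          send[Unit] ↦ recv[Unit]
            Y self-dual

recv[Bool].send[Int].μY.offer{more: recv[Int].Y, ok: offer{stop: Y, ok: Y, err: Y}, ack: recv[Unit].Y}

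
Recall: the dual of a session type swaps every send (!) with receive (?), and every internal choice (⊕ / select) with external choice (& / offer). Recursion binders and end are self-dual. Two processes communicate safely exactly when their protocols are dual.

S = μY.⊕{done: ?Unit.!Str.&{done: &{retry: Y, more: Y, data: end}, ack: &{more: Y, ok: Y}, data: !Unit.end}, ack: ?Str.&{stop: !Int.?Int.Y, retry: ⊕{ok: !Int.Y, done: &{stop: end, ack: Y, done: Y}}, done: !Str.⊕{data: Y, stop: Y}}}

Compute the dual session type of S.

μY.&{done: !Unit.?Str.⊕{done: ⊕{retry: Y, more: Y, data: end}, ack: ⊕{more: Y, ok: Y}, data: ?Unit.end}, ack: !Str.⊕{stop: ?Int.!Int.Y, retry: &{ok: ?Int.Y, done: ⊕{stop: end, ack: Y, done: Y}}, done: ?Str.&{data: Y, stop: Y}}}

μY → μY  (rec unchanged)
  ⊕{done,ack} → &{done,ack}  (⊕→&)
    [done]
      ?Unit → !Unit
        !Str → ?Str
          &{done,ack,data} → ⊕{done,ack,data}  (&→⊕)
            [done]
              &{retry,more,data} → ⊕{retry,more,data}  (&→⊕)
                [retry]
                  Y ↦ Y
                [more]
                  Y ↦ Y
                [data]
                  end ↦ end
            [ack]
              &{more,ok} → ⊕{more,ok}  (&→⊕)
                [more]
                  Y ↦ Y
                [ok]
                  Y ↦ Y
            [data]
              !Unit → ?Unit
                end ↦ end
    [ack]
      ?Str → !Str
        &{stop,retry,done} → ⊕{stop,retry,done}  (&→⊕)
          [stop]
            !Int → ?Int
              ?Int → !Int
                Y ↦ Y
          [retry]
            ⊕{ok,done} → &{ok,done}  (⊕→&)
              [ok]
                !Int → ?Int
                  Y ↦ Y
              [done]
                &{stop,ack,done} → ⊕{stop,ack,done}  (&→⊕)
                  [stop]
                    end ↦ end
                  [ack]
                    Y ↦ Y
                  [done]
                    Y ↦ Y
          [done]
            !Str → ?Str
              ⊕{data,stop} → &{data,stop}  (⊕→&)
                [data]
                  Y ↦ Y
                [stop]
                  Y ↦ Y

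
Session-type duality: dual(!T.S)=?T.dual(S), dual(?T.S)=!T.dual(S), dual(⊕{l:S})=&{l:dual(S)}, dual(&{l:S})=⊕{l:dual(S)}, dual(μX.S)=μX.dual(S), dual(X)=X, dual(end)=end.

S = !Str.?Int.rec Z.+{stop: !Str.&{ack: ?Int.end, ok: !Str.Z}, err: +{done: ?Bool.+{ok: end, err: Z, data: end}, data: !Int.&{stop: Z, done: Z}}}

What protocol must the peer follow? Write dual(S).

?Str.!Int.rec Z.&{stop: ?Str.+{ack: !Int.end, ok: ?Str.Z}, err: &{done: !Bool.&{ok: end, err: Z, data: end}, data: ?Int.+{stop: Z, done: Z}}}

!Str = ?Str
  ?Int = !Int
    rec Z = rec Z  (μ self-dual)
      +{stop,err} = &{stop,err}  (internal→external)
        [stop]
          !Str = ?Str
            &{ack,ok} = +{ack,ok}  (offer→select)
              [ack]
                ?Int = !Int
                  dual(end) = end
              [ok]
                !Str = ?Str
                  dual(Z) = Z
        [err]
          +{done,data} = &{done,data}  (internal→external)
            [done]
              ?Bool = !Bool
                +{ok,err,data} = &{ok,err,data}  (internal→external)
                  [ok]
                    dual(end) = end
                  [err]
                    dual(Z) = Z
                  [data]
                    dual(end) = end
            [data]
              !Int = ?Int
                &{stop,done} = +{stop,done}  (offer→select)
                  [stop]
                    dual(Z) = Z
                  [done]
                    dual(Z) = Z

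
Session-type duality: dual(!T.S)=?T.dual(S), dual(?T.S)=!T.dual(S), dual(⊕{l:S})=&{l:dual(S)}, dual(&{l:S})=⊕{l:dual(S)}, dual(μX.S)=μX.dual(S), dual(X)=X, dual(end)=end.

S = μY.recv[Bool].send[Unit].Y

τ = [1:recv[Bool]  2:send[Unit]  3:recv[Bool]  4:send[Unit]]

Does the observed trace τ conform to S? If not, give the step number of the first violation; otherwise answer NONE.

NONE

[1] recv[Bool]  ok  state: send[Unit].μY.…
[2] send[Unit]  ok  state: μY.…
[3] recv[Bool]  ok  state: send[Unit].μY.…
[4] send[Unit]  ok  state: μY.…
τ conforms to S (length 4)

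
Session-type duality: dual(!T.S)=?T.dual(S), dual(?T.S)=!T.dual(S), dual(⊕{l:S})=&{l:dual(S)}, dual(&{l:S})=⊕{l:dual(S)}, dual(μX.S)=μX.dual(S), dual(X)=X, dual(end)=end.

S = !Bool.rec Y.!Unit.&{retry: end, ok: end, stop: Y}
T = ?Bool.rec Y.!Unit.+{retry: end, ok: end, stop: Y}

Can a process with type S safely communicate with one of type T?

NO

!Bool ‖ ?Bool  match
  rec Y ‖ rec Y  match (rec unchanged)
    !Unit ‖ !Unit  ✗ same direction on both sides — not dual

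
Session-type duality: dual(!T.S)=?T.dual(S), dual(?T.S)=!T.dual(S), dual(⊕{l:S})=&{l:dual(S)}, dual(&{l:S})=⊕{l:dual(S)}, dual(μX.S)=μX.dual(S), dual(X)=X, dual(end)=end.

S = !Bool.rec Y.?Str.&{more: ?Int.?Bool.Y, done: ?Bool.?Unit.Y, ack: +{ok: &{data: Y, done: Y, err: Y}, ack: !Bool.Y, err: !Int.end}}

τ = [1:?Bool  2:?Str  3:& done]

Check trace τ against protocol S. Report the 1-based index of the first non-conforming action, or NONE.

step 1: got ?Bool, protocol expects !Bool  ✗

1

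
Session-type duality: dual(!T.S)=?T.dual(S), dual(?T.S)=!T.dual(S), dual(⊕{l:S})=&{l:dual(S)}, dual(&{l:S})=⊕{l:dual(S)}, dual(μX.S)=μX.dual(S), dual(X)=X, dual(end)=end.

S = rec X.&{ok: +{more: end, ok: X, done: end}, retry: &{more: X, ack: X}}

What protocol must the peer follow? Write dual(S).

rec X.+{ok: &{more: end, ok: X, done: end}, retry: +{more: X, ack: X}}

rec X → rec X  (rec unchanged)
  &{ok,retry} → +{ok,retry}  (offer→select)
    case ok:
      +{more,ok,done} → &{more,ok,done}  (select→offer)
        case more:
          end ↦ end
        case ok:
          X ↦ X
        case done:
          end ↦ end
    case retry:
      &{more,ack} → +{more,ack}  (offer→select)
        case more:
          X ↦ X
        case ack:
          X ↦ X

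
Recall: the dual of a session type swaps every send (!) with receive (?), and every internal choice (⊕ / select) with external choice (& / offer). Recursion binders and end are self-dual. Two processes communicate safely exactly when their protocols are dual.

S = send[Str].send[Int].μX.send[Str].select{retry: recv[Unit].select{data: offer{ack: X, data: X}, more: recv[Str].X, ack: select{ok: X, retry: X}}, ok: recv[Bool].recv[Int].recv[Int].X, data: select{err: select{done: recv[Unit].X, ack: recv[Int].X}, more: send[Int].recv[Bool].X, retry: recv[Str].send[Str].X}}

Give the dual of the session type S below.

send[Str] ↦ recv[Str]
  send[Int] ↦ recv[Int]
    μX ↦ μX  (μ self-dual)
      send[Str] ↦ recv[Str]
        select{retry,ok,data} ↦ offer{retry,ok,data}  (select→offer)
          • retry:
            recv[Unit] ↦ send[Unit]
              select{data,more,ack} ↦ offer{data,more,ack}  (select→offer)
                • data:
                  offer{ack,data} ↦ select{ack,data}  (offer→select)
                    • ack:
                      X self-dual
                    • data:
                      X self-dual
                • more:
                  recv[Str] ↦ send[Str]
                    X self-dual
                • ack:
                  select{ok,retry} ↦ offer{ok,retry}  (select→offer)
                    • ok:
                      X self-dual
                    • retry:
                      X self-dual
          • ok:
            recv[Bool] ↦ send[Bool]
              recv[Int] ↦ send[Int]
                recv[Int] ↦ send[Int]
                  X self-dual
          • data:
            select{err,more,retry} ↦ offer{err,more,retry}  (select→offer)
              • err:
                select{done,ack} ↦ offer{done,ack}  (select→offer)
                  • done:
                    recv[Unit] ↦ send[Unit]
                      X self-dual
                  • ack:
                    recv[Int] ↦ send[Int]
                      X self-dual
              • more:
                send[Int] ↦ recv[Int]
                  recv[Bool] ↦ send[Bool]
                    X self-dual
              • retry:
                recv[Str] ↦ send[Str]
                  send[Str] ↦ recv[Str]
                    X self-dual

recv[Str].recv[Int].μX.recv[Str].offer{retry: send[Unit].offer{data: select{ack: X, data: X}, more: send[Str].X, ack: offer{ok: X, retry: X}}, ok: send[Bool].send[Int].send[Int].X, data: offer{err: offer{done: send[Unit].X, ack: send[Int].X}, more: recv[Int].send[Bool].X, retry: send[Str].recv[Str].X}}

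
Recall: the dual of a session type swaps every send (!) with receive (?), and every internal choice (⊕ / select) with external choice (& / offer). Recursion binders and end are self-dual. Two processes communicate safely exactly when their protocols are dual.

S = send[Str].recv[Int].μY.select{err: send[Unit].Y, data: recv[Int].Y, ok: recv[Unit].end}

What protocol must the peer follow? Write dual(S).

recv[Str].send[Int].μY.offer{err: recv[Unit].Y, data: send[Int].Y, ok: send[Unit].end}

send[Str] → recv[Str]
  recv[Int] → send[Int]
    μY → μY  (binder kept)
      select{err,data,ok} → offer{err,data,ok}  (select→offer)
        case err:
          send[Unit] → recv[Unit]
            dual(Y) = Y
        case data:
          recv[Int] → send[Int]
            dual(Y) = Y
        case ok:
          recv[Unit] → send[Unit]
            dual(end) = end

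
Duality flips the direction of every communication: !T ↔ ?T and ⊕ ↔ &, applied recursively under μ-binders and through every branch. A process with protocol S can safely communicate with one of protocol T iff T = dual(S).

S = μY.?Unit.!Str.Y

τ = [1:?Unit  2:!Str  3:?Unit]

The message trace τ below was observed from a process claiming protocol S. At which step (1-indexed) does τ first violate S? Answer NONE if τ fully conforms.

step 1: ?Unit  match  state: !Str.μY.…
step 2: !Str  match  state: μY.…
step 3: ?Unit  match  state: !Str.μY.…
trace exhausted — no violation

NONE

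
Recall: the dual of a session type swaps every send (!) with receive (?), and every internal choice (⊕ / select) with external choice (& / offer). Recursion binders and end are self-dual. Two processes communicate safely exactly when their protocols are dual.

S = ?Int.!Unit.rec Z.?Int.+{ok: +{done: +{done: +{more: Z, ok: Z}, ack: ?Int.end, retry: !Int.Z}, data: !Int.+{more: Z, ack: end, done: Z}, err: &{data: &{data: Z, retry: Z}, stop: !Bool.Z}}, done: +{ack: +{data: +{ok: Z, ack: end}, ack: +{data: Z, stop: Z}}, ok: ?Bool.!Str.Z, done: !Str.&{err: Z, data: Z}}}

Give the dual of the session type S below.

?Int ↦ !Int
  !Unit ↦ ?Unit
    rec Z ↦ rec Z  (rec unchanged)
      ?Int ↦ !Int
        +{ok,done} ↦ &{ok,done}  (internal→external)
          • ok:
            +{done,data,err} ↦ &{done,data,err}  (internal→external)
              • done:
                +{done,ack,retry} ↦ &{done,ack,retry}  (internal→external)
                  • done:
                    +{more,ok} ↦ &{more,ok}  (internal→external)
                      • more:
                        Z ↦ Z
                      • ok:
                        Z ↦ Z
                  • ack:
                    ?Int ↦ !Int
                      end ↦ end
                  • retry:
                    !Int ↦ ?Int
                      Z ↦ Z
              • data:
                !Int ↦ ?Int
                  +{more,ack,done} ↦ &{more,ack,done}  (internal→external)
                    • more:
                      Z ↦ Z
                    • ack:
                      end ↦ end
                    • done:
                      Z ↦ Z
              • err:
                &{data,stop} ↦ +{data,stop}  (&→⊕)
                  • data:
                    &{data,retry} ↦ +{data,retry}  (&→⊕)
                      • data:
                        Z ↦ Z
                      • retry:
                        Z ↦ Z
                  • stop:
                    !Bool ↦ ?Bool
                      Z ↦ Z
          • done:
            +{ack,ok,done} ↦ &{ack,ok,done}  (internal→external)
              • ack:
                +{data,ack} ↦ &{data,ack}  (internal→external)
                  • data:
                    +{ok,ack} ↦ &{ok,ack}  (internal→external)
                      • ok:
                        Z ↦ Z
                      • ack:
                        end ↦ end
                  • ack:
                    +{data,stop} ↦ &{data,stop}  (internal→external)
                      • data:
                        Z ↦ Z
                      • stop:
                        Z ↦ Z
              • ok:
                ?Bool ↦ !Bool
                  !Str ↦ ?Str
                    Z ↦ Z
              • done:
                !Str ↦ ?Str
                  &{err,data} ↦ +{err,data}  (&→⊕)
                    • err:
                      Z ↦ Z
                    • data:
                      Z ↦ Z

!Int.?Unit.rec Z.!Int.&{ok: &{done: &{done: &{more: Z, ok: Z}, ack: !Int.end, retry: ?Int.Z}, data: ?Int.&{more: Z, ack: end, done: Z}, err: +{data: +{data: Z, retry: Z}, stop: ?Bool.Z}}, done: &{ack: &{data: &{ok: Z, ack: end}, ack: &{data: Z, stop: Z}}, ok: !Bool.?Str.Z, done: ?Str.+{err: Z, data: Z}}}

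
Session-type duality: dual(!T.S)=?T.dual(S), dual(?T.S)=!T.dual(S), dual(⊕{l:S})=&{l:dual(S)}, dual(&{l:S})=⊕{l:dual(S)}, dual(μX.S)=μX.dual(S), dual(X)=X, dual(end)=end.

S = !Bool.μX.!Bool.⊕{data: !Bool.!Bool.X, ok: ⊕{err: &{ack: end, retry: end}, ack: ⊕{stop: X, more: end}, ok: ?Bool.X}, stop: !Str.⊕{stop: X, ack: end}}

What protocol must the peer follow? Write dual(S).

!Bool → ?Bool
  μX → μX  (binder kept)
    !Bool → ?Bool
      ⊕{data,ok,stop} → &{data,ok,stop}  (⊕→&)
        • data:
          !Bool → ?Bool
            !Bool → ?Bool
              dual(X) = X
        • ok:
          ⊕{err,ack,ok} → &{err,ack,ok}  (⊕→&)
            • err:
              &{ack,retry} → ⊕{ack,retry}  (offer→select)
                • ack:
                  dual(end) = end
                • retry:
                  dual(end) = end
            • ack:
              ⊕{stop,more} → &{stop,more}  (⊕→&)
                • stop:
                  dual(X) = X
                • more:
                  dual(end) = end
            • ok:
              ?Bool → !Bool
                dual(X) = X
        • stop:
          !Str → ?Str
            ⊕{stop,ack} → &{stop,ack}  (⊕→&)
              • stop:
                dual(X) = X
              • ack:
                dual(end) = end

?Bool.μX.?Bool.&{data: ?Bool.?Bool.X, ok: &{err: ⊕{ack: end, retry: end}, ack: &{stop: X, more: end}, ok: !Bool.X}, stop: ?Str.&{stop: X, ack: end}}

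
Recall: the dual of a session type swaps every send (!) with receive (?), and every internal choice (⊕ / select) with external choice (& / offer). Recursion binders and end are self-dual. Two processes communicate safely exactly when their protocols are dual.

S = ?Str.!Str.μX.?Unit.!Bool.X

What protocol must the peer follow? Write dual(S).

?Str ↦ !Str
  !Str ↦ ?Str
    μX ↦ μX  (binder kept)
      ?Unit ↦ !Unit
        !Bool ↦ ?Bool
          dual(X) = X

!Str.?Str.μX.!Unit.?Bool.X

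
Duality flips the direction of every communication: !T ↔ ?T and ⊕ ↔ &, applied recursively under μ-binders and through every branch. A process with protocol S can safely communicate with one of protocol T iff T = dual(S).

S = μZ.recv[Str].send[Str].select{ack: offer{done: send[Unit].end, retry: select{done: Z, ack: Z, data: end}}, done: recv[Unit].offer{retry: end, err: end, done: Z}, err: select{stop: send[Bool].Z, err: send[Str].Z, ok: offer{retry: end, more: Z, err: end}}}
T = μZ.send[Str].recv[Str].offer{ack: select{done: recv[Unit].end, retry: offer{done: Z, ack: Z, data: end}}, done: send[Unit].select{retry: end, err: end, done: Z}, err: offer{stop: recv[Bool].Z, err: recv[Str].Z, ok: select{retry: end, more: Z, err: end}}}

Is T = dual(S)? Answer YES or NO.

μZ | μZ  ok (rec unchanged)
  recv[Str] | send[Str]  ok
    send[Str] | recv[Str]  ok
      select{ack,done,err} | offer{ack,done,err}  ok same labels
        [ack]
          offer{done,retry} | select{done,retry}  ok same labels
            [done]
              send[Unit] | recv[Unit]  ok
                end | end  ok
            [retry]
              select{done,ack,data} | offer{done,ack,data}  ok same labels
                [done]
                  Z | Z  ok
                [ack]
                  Z | Z  ok
                [data]
                  end | end  ok
        [done]
          recv[Unit] | send[Unit]  ok
            offer{retry,err,done} | select{retry,err,done}  ok same labels
              [retry]
                end | end  ok
              [err]
                end | end  ok
              [done]
                Z | Z  ok
        [err]
          select{stop,err,ok} | offer{stop,err,ok}  ok same labels
            [stop]
              send[Bool] | recv[Bool]  ok
                Z | Z  ok
            [err]
              send[Str] | recv[Str]  ok
                Z | Z  ok
            [ok]
              offer{retry,more,err} | select{retry,more,err}  ok same labels
                [retry]
                  end | end  ok
                [more]
                  Z | Z  ok
                [err]
                  end | end  ok

YES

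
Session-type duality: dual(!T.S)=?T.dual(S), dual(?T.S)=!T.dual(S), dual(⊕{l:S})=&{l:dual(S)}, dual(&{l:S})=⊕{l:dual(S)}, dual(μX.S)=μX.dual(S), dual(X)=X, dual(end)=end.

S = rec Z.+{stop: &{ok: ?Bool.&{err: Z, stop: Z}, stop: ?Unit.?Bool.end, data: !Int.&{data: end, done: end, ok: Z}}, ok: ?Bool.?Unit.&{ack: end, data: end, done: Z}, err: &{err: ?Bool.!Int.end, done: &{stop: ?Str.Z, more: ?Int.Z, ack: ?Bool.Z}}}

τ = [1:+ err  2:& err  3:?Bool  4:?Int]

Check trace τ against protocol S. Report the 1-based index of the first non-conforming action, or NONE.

step 1: + err  match  cont: &{err: ?Bool.!Int.end, done: &{stop: ?Str.rec Z.…, more: ?Int.rec Z.…, ack: ?Bool.rec Z.…}}
step 2: & err  match  cont: ?Bool.!Int.end
step 3: ?Bool  match  cont: !Int.end
step 4: got ?Int, protocol expects !Int  ✗

4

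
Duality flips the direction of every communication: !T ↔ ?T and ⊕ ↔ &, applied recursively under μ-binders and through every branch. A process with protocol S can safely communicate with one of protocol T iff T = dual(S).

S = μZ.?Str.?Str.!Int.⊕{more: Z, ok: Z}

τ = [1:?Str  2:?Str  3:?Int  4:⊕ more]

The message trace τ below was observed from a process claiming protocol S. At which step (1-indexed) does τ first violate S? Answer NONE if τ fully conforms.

@1 ?Str  match  residual = ?Str.!Int.⊕{more: μZ.…, ok: μZ.…}
@2 ?Str  match  residual = !Int.⊕{more: μZ.…, ok: μZ.…}
@3 got ?Int, protocol expects !Int  ✗

3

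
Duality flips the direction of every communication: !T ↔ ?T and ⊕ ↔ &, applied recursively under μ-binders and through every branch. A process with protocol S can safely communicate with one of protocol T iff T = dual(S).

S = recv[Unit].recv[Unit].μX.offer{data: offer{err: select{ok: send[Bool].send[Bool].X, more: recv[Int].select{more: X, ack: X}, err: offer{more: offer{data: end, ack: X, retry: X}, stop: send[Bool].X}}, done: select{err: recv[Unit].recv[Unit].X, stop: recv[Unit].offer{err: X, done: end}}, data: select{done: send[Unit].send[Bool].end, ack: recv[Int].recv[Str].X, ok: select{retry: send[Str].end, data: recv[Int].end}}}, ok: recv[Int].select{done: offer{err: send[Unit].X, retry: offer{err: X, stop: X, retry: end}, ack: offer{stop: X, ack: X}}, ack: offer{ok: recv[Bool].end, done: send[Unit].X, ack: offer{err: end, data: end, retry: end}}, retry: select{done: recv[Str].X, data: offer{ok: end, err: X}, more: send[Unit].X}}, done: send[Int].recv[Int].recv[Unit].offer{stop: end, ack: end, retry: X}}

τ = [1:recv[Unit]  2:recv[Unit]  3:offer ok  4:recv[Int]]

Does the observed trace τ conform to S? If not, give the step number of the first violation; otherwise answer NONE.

step 1: recv[Unit]  ✓  residual = recv[Unit].μX.…
step 2: recv[Unit]  ✓  residual = μX.…
step 3: offer ok  ✓  residual = recv[Int].select{done: offer{err: send[Unit].μX.…, retry: offer{err: μX.…, stop: μX.…, retry: end}, ack: offer{stop: μX.…, ack: μX.…}}, ack: offer{ok: recv[Bool].end, done: send[Unit].μX.…, ack: offer{err: end, data: end, retry: end}}, retry: select{done: recv[Str].μX.…, data: offer{ok: end, err: μX.…}, more: send[Unit].μX.…}}
step 4: recv[Int]  ✓  residual = select{done: offer{err: send[Unit].μX.…, retry: offer{err: μX.…, stop: μX.…, retry: end}, ack: offer{stop: μX.…, ack: μX.…}}, ack: offer{ok: recv[Bool].end, done: send[Unit].μX.…, ack: offer{err: end, data: end, retry: end}}, retry: select{done: recv[Str].μX.…, data: offer{ok: end, err: μX.…}, more: send[Unit].μX.…}}
τ conforms to S (length 4)

NONE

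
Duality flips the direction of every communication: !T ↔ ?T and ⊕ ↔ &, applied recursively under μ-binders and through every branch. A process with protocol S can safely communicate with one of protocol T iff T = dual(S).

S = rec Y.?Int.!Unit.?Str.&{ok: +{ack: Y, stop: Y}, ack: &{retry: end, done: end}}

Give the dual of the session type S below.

rec Y → rec Y  (binder kept)
  ?Int → !Int
    !Unit → ?Unit
      ?Str → !Str
        &{ok,ack} → +{ok,ack}  (&→⊕)
          • ok:
            +{ack,stop} → &{ack,stop}  (⊕→&)
              • ack:
                Y ↦ Y
              • stop:
                Y ↦ Y
          • ack:
            &{retry,done} → +{retry,done}  (&→⊕)
              • retry:
                end ↦ end
              • done:
                end ↦ end

rec Y.!Int.?Unit.!Str.+{ok: &{ack: Y, stop: Y}, ack: +{retry: end, done: end}}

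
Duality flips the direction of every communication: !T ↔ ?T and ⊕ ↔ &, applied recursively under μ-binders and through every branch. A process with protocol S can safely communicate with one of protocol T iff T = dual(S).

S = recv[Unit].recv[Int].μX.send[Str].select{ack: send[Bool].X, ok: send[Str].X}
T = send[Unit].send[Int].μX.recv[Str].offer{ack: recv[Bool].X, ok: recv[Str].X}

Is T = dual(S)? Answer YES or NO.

YES

recv[Unit] ‖ send[Unit]  match
  recv[Int] ‖ send[Int]  match
    μX ‖ μX  match (μ self-dual)
      send[Str] ‖ recv[Str]  match
        select{ack,ok} ‖ offer{ack,ok}  match label sets agree
          • ack:
            send[Bool] ‖ recv[Bool]  match
              X ‖ X  match
          • ok:
            send[Str] ‖ recv[Str]  match
              X ‖ X  match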